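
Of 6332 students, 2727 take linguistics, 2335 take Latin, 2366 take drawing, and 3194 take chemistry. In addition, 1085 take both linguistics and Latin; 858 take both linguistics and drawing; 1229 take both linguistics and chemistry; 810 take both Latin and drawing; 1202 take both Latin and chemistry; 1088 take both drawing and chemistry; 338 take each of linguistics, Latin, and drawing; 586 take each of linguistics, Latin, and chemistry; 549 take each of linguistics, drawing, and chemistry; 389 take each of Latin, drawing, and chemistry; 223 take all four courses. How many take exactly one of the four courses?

2772

|exactly one| = 2727 + 2335 + 2366 + 3194 − 2·1085 − 2·858 − 2·1229 − 2·810 − 2·1202 − 2·1088 + 3·338 + 3·586 + 3·549 + 3·389 − 4·223 = 2772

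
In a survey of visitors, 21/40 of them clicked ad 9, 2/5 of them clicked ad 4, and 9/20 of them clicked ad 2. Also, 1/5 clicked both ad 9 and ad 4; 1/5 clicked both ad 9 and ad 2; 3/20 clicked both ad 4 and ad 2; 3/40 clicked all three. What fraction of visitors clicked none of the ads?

Apply inclusion-exclusion:
P(at least one) = 21/40 + 2/5 + 9/20 − 1/5 − 1/5 − 3/20 + 3/40 = 9/10
P(none) = 1 − 9/10 = 1/10

1/10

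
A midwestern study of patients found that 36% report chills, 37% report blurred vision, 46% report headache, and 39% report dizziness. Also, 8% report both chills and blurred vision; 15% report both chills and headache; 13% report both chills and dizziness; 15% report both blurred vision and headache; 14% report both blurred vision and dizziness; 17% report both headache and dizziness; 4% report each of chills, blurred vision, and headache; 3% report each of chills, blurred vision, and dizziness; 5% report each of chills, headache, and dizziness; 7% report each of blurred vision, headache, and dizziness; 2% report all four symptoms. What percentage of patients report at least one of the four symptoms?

93%

By inclusion–exclusion:
P(≥1) = 36 + 37 + 46 + 39 − 8 − 15 − 13 − 15 − 14 − 17 + 4 + 3 + 5 + 7 − 2 = 93%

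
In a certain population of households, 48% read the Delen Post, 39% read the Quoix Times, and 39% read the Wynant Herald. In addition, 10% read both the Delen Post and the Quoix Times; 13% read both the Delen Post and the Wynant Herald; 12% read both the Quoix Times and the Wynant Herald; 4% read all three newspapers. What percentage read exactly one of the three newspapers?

By inclusion–exclusion (exactly-one form):
P(exactly one) = 48 + 39 + 39 − 2·10 − 2·13 − 2·12 + 3·4 = 68%

68%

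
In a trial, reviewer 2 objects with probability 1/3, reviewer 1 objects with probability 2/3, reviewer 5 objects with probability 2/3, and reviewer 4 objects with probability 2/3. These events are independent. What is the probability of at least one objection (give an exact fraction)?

P(none) = (1 − 1/3) × (1 − 2/3) × (1 − 2/3) × (1 − 2/3) = 2/3 × 1/3 × 1/3 × 1/3 = 2/81
P(at least one) = 1 − 2/81 = 79/81

79/81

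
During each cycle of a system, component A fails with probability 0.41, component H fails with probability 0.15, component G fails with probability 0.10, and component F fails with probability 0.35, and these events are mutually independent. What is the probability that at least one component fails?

0.7066225

Independence gives P(none) = ∏(1 − pᵢ).
P(none) = (1 − 0.41) × (1 − 0.15) × (1 − 0.10) × (1 − 0.35) = 0.59 × 0.85 × 0.90 × 0.65 = 0.2933775
P(at least one) = 1 − 0.2933775 = 0.7066225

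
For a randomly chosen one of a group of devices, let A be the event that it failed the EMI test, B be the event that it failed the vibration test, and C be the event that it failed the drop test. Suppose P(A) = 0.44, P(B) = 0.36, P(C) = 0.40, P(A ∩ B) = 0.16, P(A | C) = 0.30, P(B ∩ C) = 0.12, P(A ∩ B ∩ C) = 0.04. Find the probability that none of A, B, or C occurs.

P(A ∩ C) = P(C)·P(A|C) = 0.40 × 0.30 = 0.12
P(A ∪ B ∪ C) = 0.44 + 0.36 + 0.40 − 0.16 − 0.12 − 0.12 + 0.04 = 0.84
P(none) = 1 − 0.84 = 0.16

0.16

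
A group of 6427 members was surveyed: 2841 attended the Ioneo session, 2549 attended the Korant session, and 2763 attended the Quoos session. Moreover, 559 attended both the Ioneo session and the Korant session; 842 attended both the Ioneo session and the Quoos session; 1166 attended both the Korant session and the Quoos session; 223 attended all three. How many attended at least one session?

5809

|at least one| = 2841 + 2549 + 2763 − 559 − 842 − 1166 + 223 = 5809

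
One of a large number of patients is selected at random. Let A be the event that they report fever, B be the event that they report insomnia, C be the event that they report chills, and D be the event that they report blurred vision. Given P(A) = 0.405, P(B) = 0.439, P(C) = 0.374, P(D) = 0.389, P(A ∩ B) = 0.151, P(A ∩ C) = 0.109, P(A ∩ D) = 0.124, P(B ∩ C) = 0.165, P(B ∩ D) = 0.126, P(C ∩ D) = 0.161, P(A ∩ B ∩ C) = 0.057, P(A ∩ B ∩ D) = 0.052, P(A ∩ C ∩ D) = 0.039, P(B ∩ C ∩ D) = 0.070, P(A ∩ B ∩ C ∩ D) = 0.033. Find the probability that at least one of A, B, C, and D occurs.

Using inclusion–exclusion:
P(A ∪ B ∪ C ∪ D) = 0.405 + 0.439 + 0.374 + 0.389 − 0.151 − 0.109 − 0.124 − 0.165 − 0.126 − 0.161 + 0.057 + 0.052 + 0.039 + 0.070 − 0.033 = 0.956

0.956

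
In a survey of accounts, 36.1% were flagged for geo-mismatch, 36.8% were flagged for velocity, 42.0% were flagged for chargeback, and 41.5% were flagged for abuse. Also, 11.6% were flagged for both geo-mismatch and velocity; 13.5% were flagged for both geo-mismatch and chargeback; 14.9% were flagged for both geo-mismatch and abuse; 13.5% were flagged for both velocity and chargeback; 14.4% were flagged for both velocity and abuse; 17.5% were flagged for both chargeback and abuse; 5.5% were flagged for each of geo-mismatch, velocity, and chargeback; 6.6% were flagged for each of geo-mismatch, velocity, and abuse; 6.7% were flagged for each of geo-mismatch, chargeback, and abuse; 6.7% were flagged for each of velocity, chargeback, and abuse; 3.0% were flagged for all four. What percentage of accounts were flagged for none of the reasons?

By inclusion-exclusion,
P(at least one) = 36.1 + 36.8 + 42.0 + 41.5 − 11.6 − 13.5 − 14.9 − 13.5 − 14.4 − 17.5 + 5.5 + 6.6 + 6.7 + 6.7 − 3.0 = 93.5%
P(none) = 100% − 93.5% = 6.5%

6.5%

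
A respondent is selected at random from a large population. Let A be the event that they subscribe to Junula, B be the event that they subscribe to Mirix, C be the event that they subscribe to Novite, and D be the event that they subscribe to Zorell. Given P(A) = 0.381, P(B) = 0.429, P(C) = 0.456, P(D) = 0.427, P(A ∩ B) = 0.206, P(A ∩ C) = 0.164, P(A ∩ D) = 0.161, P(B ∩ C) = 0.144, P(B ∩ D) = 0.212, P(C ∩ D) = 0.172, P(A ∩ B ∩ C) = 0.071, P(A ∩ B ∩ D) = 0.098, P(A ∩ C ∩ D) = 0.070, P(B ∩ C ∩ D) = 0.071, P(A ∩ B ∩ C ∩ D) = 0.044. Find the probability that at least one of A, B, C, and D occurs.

Apply inclusion-exclusion:
P(A ∪ B ∪ C ∪ D) = 0.381 + 0.429 + 0.456 + 0.427 − 0.206 − 0.164 − 0.161 − 0.144 − 0.212 − 0.172 + 0.071 + 0.098 + 0.070 + 0.071 − 0.044 = 0.900

0.900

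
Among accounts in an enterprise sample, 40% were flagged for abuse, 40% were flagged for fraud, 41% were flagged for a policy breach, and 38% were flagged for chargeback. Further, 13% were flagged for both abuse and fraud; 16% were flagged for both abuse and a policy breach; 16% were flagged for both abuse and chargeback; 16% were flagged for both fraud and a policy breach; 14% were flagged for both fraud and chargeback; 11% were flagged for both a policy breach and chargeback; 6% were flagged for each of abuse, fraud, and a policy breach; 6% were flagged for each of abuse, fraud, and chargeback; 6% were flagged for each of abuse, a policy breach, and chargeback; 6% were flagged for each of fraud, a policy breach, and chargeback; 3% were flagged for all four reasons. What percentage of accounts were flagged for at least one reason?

94%

By inclusion–exclusion:
P(at least one) = 40 + 40 + 41 + 38 − 13 − 16 − 16 − 16 − 14 − 11 + 6 + 6 + 6 + 6 − 3 = 94%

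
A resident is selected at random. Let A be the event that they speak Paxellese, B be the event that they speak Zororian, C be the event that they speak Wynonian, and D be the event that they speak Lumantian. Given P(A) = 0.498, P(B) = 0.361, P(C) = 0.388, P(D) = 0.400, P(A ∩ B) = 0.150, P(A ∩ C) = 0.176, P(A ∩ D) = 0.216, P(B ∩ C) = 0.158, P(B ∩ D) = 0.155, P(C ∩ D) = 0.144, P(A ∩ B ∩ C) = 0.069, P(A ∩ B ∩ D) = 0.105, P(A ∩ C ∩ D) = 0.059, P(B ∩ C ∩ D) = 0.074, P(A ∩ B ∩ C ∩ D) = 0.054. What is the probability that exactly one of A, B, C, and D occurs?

Using the inclusion–exclusion count for exactly one event:
P(exactly one) = 0.498 + 0.361 + 0.388 + 0.400 − 2·0.150 − 2·0.176 − 2·0.216 − 2·0.158 − 2·0.155 − 2·0.144 + 3·0.069 + 3·0.105 + 3·0.059 + 3·0.074 − 4·0.054 = 0.354

0.354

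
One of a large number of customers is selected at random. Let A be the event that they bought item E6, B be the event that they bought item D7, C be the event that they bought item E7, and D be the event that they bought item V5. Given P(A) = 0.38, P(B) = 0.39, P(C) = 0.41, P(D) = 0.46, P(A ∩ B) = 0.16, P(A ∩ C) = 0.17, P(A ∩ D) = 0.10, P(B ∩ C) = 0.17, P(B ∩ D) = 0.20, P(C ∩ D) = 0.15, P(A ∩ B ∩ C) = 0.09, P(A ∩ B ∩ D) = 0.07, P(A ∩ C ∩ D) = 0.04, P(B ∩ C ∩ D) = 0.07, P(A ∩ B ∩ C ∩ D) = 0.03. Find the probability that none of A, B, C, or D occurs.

0.07

P(A ∪ B ∪ C ∪ D) = 0.38 + 0.39 + 0.41 + 0.46 − 0.16 − 0.17 − 0.10 − 0.17 − 0.20 − 0.15 + 0.09 + 0.07 + 0.04 + 0.07 − 0.03 = 0.93
P(none) = 1 − 0.93 = 0.07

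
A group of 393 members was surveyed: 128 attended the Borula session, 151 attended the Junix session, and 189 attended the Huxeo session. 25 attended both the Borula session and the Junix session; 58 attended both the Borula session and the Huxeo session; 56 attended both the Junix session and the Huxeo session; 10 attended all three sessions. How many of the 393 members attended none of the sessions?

|union| = 128 + 151 + 189 − 25 − 58 − 56 + 10 = 339
None: 393 − 339 = 54

54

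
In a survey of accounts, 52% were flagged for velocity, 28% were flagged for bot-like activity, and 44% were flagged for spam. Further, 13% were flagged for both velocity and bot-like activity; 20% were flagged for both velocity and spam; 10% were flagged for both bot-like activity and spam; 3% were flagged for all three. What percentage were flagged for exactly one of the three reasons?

47%

Using the inclusion–exclusion count for exactly one event:
P(exactly one) = 52 + 28 + 44 − 2·13 − 2·20 − 2·10 + 3·3 = 47%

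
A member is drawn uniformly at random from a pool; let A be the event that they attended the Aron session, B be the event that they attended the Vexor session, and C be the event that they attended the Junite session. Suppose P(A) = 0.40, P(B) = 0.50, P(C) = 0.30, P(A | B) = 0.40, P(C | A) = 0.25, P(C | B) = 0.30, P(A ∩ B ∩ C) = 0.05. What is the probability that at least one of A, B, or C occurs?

P(A ∩ B) = P(B)·P(A|B) = 0.50 × 0.40 = 0.20
P(A ∩ C) = P(A)·P(C|A) = 0.40 × 0.25 = 0.10
P(B ∩ C) = P(B)·P(C|B) = 0.50 × 0.30 = 0.15
P(A ∪ B ∪ C) = 0.40 + 0.50 + 0.30 − 0.20 − 0.10 − 0.15 + 0.05 = 0.80

0.80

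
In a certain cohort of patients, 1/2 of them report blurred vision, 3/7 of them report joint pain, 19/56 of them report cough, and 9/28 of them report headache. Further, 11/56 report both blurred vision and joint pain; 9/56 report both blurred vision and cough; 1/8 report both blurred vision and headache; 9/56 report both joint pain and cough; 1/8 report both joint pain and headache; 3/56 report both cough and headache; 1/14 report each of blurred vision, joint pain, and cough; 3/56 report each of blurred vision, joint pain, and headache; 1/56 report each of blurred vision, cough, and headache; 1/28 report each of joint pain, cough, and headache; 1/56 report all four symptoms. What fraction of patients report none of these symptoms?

1/14

Inclusion–exclusion gives
P(≥1) = 1/2 + 3/7 + 19/56 + 9/28 − 11/56 − 9/56 − 1/8 − 9/56 − 1/8 − 3/56 + 1/14 + 3/56 + 1/56 + 1/28 − 1/56 = 13/14
P(none) = 1 − 13/14 = 1/14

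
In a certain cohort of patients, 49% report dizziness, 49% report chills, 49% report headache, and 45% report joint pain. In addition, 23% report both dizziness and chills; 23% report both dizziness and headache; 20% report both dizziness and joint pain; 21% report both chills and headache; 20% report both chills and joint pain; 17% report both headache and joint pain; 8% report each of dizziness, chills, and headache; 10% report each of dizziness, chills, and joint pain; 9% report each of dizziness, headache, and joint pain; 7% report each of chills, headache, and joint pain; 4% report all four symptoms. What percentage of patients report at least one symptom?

P(at least one) = 49 + 49 + 49 + 45 − 23 − 23 − 20 − 21 − 20 − 17 + 8 + 10 + 9 + 7 − 4 = 98%

98%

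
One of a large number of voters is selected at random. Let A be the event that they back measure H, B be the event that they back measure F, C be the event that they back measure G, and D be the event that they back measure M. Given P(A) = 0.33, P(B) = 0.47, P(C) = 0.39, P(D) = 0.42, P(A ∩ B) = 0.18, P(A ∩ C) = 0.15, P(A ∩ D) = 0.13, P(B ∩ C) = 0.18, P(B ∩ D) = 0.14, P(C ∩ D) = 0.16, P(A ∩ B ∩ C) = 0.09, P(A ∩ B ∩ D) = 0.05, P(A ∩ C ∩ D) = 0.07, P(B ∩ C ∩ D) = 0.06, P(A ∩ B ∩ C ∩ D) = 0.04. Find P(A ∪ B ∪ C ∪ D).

0.90

P(A ∪ B ∪ C ∪ D) = 0.33 + 0.47 + 0.39 + 0.42 − 0.18 − 0.15 − 0.13 − 0.18 − 0.14 − 0.16 + 0.09 + 0.05 + 0.07 + 0.06 − 0.04 = 0.90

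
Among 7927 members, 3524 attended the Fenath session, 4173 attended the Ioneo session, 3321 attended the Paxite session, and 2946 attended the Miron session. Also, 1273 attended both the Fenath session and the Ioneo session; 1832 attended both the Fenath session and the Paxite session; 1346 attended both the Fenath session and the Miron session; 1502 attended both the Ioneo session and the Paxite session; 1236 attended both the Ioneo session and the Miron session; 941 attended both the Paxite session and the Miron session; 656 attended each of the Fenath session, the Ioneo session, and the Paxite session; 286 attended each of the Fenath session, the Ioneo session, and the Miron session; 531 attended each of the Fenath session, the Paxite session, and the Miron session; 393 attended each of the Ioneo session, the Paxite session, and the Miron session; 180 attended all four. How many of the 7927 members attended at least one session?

By inclusion–exclusion:
N(≥1) = 3524 + 4173 + 3321 + 2946 − 1273 − 1832 − 1346 − 1502 − 1236 − 941 + 656 + 286 + 531 + 393 − 180 = 7520

7520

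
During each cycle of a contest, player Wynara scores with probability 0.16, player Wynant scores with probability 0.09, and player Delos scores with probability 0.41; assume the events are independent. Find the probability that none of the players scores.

P(none) = (1 − 0.16) × (1 − 0.09) × (1 − 0.41) = 0.84 × 0.91 × 0.59 = 0.450996

0.450996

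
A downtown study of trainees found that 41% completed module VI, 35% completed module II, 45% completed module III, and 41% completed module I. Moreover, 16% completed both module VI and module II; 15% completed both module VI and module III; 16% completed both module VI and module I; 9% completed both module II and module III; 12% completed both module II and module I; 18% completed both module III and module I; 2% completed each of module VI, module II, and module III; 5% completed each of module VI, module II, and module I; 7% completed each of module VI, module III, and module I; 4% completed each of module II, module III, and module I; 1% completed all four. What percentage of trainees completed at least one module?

93%

P(at least one) = 41 + 35 + 45 + 41 − 16 − 15 − 16 − 9 − 12 − 18 + 2 + 5 + 7 + 4 − 1 = 93%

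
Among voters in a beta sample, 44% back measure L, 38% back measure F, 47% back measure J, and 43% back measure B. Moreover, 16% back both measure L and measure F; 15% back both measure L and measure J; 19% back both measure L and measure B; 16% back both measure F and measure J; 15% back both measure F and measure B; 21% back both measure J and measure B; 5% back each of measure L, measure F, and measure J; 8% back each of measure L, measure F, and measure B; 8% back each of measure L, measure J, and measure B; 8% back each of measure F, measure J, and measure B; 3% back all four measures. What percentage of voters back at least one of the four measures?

96%

P(≥1) = 44 + 38 + 47 + 43 − 16 − 15 − 19 − 16 − 15 − 21 + 5 + 8 + 8 + 8 − 3 = 96%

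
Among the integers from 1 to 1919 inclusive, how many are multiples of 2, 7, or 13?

1159

⌊1919/2⌋ + ⌊1919/7⌋ + ⌊1919/13⌋ − ⌊1919/14⌋ − ⌊1919/26⌋ − ⌊1919/91⌋ + ⌊1919/182⌋ = 959 + 274 + 147 − 137 − 73 − 21 + 10 = 1159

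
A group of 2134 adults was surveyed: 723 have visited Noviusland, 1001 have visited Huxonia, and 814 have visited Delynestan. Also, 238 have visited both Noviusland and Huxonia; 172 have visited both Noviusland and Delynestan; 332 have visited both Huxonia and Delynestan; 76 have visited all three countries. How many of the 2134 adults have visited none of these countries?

262

Apply inclusion-exclusion:
|at least one| = 723 + 1001 + 814 − 238 − 172 − 332 + 76 = 1872
None: 2134 − 1872 = 262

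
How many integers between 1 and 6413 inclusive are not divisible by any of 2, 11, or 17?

3206 + 583 + 377 − 291 − 188 − 34 + 17 = 3670
6413 − 3670 = 2743

2743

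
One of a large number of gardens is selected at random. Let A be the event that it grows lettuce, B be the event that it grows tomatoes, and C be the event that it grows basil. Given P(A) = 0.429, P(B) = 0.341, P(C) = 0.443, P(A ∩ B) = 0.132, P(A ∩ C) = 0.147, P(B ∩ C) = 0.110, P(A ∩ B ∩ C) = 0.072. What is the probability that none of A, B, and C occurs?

0.104

P(A ∪ B ∪ C) = 0.429 + 0.341 + 0.443 − 0.132 − 0.147 − 0.110 + 0.072 = 0.896
P(none) = 1 − 0.896 = 0.104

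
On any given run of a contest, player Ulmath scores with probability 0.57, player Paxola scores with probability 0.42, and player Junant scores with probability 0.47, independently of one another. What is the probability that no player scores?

0.132182

P(none) = (1 − 0.57) × (1 − 0.42) × (1 − 0.47) = 0.43 × 0.58 × 0.53 = 0.132182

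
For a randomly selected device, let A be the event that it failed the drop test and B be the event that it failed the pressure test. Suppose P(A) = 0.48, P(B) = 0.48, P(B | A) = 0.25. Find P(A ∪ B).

P(A ∩ B) = P(A)·P(B|A) = 0.48 × 0.25 = 0.12
P(A ∪ B) = 0.48 + 0.48 − 0.12 = 0.84

0.84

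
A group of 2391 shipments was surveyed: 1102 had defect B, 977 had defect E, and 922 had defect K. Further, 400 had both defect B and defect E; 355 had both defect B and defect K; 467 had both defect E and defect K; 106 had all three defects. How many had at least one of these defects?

1885

By inclusion–exclusion:
|at least one| = 1102 + 977 + 922 − 400 − 355 − 467 + 106 = 1885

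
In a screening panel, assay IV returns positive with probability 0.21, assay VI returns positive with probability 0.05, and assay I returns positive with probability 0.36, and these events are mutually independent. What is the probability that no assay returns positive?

P(none) = (1 − 0.21) × (1 − 0.05) × (1 − 0.36) = 0.79 × 0.95 × 0.64 = 0.48032

0.48032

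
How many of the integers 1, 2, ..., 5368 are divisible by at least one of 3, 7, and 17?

Inclusion–exclusion gives
⌊5368/3⌋ + ⌊5368/7⌋ + ⌊5368/17⌋ − ⌊5368/21⌋ − ⌊5368/51⌋ − ⌊5368/119⌋ + ⌊5368/357⌋ = 1789 + 766 + 315 − 255 − 105 − 45 + 15 = 2480

2480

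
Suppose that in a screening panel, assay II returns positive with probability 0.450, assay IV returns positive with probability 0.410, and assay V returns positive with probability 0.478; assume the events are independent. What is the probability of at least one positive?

P(none) = (1 − 0.450) × (1 − 0.410) × (1 − 0.478) = 0.550 × 0.590 × 0.522 = 0.169389
P(at least one) = 1 − 0.169389 = 0.830611

0.830611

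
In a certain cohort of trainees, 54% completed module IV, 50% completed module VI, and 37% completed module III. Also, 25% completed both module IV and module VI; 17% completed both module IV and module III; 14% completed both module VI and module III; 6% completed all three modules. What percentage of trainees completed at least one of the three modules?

91%

P(union) = 54 + 50 + 37 − 25 − 17 − 14 + 6 = 91%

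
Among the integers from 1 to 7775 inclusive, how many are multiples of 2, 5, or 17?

Using inclusion–exclusion:
floor(7775/2) + floor(7775/5) + floor(7775/17) − floor(7775/10) − floor(7775/34) − floor(7775/85) + floor(7775/170) = 3887 + 1555 + 457 − 777 − 228 − 91 + 45 = 4848

4848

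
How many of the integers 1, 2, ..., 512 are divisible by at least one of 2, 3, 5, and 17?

By inclusion-exclusion,
256 + 170 + 102 + 30 − 85 − 51 − 15 − 34 − 10 − 6 + 17 + 5 + 3 + 2 − 1 = 383

383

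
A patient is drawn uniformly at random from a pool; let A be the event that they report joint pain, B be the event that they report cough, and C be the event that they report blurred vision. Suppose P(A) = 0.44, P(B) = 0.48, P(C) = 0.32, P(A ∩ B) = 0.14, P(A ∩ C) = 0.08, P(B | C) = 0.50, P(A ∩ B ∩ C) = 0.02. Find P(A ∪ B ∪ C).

P(B ∩ C) = P(C)·P(B|C) = 0.32 × 0.50 = 0.16
Inclusion–exclusion gives
P(A ∪ B ∪ C) = 0.44 + 0.48 + 0.32 − 0.14 − 0.08 − 0.16 + 0.02 = 0.88

0.88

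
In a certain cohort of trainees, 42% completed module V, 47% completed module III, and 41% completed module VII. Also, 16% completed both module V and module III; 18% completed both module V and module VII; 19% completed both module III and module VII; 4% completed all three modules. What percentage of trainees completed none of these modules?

By inclusion–exclusion:
P(≥1) = 42 + 47 + 41 − 16 − 18 − 19 + 4 = 81%
P(none) = 100% − 81% = 19%

19%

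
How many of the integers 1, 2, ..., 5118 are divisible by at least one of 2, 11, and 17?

floor(5118/2) + floor(5118/11) + floor(5118/17) − floor(5118/22) − floor(5118/34) − floor(5118/187) + floor(5118/374) = 2559 + 465 + 301 − 232 − 150 − 27 + 13 = 2929

2929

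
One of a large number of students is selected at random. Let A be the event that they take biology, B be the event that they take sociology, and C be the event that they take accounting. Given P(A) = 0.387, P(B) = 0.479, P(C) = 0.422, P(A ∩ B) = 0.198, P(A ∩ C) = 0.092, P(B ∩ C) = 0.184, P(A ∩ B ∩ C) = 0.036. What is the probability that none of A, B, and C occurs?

Using inclusion–exclusion:
P(A ∪ B ∪ C) = 0.387 + 0.479 + 0.422 − 0.198 − 0.092 − 0.184 + 0.036 = 0.850
P(none) = 1 − 0.850 = 0.150

0.150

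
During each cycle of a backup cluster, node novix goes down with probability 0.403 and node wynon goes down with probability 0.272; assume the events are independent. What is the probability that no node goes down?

P(none) = (1 − 0.403) × (1 − 0.272) = 0.597 × 0.728 = 0.434616

0.434616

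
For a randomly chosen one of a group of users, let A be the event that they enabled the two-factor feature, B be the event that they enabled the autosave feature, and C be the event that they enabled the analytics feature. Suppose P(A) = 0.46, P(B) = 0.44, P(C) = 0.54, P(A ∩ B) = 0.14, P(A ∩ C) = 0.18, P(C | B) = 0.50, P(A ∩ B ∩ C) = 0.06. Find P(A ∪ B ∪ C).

P(B ∩ C) = P(B)·P(C|B) = 0.44 × 0.50 = 0.22
Apply inclusion-exclusion:
P(A ∪ B ∪ C) = 0.46 + 0.44 + 0.54 − 0.14 − 0.18 − 0.22 + 0.06 = 0.96

0.96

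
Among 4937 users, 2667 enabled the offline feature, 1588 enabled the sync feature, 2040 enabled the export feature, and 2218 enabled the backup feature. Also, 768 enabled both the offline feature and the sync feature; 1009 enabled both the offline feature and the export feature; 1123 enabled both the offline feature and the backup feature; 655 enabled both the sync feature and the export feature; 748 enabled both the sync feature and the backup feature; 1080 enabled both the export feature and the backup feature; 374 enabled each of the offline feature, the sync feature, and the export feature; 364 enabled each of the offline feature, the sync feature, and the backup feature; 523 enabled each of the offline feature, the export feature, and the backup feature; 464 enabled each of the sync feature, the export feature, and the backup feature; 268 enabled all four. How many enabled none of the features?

350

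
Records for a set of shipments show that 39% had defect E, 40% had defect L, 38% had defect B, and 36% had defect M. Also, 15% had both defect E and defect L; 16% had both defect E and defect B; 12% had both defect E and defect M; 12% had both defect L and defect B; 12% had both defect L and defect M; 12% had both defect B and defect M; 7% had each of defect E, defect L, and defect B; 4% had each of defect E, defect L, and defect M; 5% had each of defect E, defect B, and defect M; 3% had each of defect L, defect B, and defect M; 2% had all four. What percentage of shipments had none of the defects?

9%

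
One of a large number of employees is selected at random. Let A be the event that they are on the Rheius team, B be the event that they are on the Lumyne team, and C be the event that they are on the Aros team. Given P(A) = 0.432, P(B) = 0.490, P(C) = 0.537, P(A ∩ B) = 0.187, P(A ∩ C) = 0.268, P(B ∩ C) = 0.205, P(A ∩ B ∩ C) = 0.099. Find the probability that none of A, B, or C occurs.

P(A ∪ B ∪ C) = 0.432 + 0.490 + 0.537 − 0.187 − 0.268 − 0.205 + 0.099 = 0.898
P(none) = 1 − 0.898 = 0.102

0.102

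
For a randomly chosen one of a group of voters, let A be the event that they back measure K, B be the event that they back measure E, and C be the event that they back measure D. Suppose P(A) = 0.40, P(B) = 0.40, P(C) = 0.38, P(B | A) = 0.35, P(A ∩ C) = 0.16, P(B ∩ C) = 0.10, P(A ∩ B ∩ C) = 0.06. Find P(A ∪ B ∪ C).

0.84

P(A ∩ B) = P(A)·P(B|A) = 0.40 × 0.35 = 0.14
By inclusion-exclusion,
P(A ∪ B ∪ C) = 0.40 + 0.40 + 0.38 − 0.14 − 0.16 − 0.10 + 0.06 = 0.84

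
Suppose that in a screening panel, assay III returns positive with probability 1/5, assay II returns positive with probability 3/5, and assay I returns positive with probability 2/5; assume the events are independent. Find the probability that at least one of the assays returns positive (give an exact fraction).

101/125

Independence gives P(none) = ∏(1 − pᵢ).
P(none) = (1 − 1/5) × (1 − 3/5) × (1 − 2/5) = 4/5 × 2/5 × 3/5 = 24/125
P(at least one) = 1 − 24/125 = 101/125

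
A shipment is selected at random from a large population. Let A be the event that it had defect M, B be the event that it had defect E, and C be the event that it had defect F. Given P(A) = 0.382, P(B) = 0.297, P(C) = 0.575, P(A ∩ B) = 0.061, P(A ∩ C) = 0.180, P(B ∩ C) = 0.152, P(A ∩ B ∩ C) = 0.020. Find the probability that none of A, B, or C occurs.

0.119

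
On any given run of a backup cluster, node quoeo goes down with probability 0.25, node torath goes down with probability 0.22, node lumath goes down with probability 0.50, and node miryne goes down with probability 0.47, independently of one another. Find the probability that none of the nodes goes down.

0.155025

P(none) = (1 − 0.25) × (1 − 0.22) × (1 − 0.50) × (1 − 0.47) = 0.75 × 0.78 × 0.50 × 0.53 = 0.155025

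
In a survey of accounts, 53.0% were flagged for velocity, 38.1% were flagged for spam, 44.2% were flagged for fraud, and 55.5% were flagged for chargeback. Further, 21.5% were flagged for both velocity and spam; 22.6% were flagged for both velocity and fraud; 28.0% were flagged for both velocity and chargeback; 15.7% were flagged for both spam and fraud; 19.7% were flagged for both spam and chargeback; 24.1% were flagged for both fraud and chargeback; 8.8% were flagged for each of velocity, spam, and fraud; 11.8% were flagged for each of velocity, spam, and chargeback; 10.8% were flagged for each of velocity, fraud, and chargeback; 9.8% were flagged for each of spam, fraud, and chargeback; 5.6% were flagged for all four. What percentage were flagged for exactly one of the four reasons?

P(exactly one) = 53.0 + 38.1 + 44.2 + 55.5 − 2·21.5 − 2·22.6 − 2·28.0 − 2·15.7 − 2·19.7 − 2·24.1 + 3·8.8 + 3·11.8 + 3·10.8 + 3·9.8 − 4·5.6 = 28.8%

28.8%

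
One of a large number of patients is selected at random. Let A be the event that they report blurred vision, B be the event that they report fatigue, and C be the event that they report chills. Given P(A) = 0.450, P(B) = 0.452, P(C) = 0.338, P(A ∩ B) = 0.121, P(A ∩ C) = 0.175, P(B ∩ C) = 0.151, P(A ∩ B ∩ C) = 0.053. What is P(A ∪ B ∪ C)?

0.846

P(A ∪ B ∪ C) = 0.450 + 0.452 + 0.338 − 0.121 − 0.175 − 0.151 + 0.053 = 0.846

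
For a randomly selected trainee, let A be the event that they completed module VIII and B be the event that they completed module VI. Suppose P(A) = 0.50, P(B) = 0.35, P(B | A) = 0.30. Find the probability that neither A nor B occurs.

P(A ∩ B) = P(A)·P(B|A) = 0.50 × 0.30 = 0.15
P(A ∪ B) = 0.50 + 0.35 − 0.15 = 0.70
P(none) = 1 − 0.70 = 0.30

0.30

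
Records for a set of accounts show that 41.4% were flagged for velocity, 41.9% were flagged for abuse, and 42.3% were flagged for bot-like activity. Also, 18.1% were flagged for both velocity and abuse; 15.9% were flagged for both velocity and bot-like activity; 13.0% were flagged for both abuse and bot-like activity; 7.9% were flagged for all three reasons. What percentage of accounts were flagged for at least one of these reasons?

86.5%

P(≥1) = 41.4 + 41.9 + 42.3 − 18.1 − 15.9 − 13.0 + 7.9 = 86.5%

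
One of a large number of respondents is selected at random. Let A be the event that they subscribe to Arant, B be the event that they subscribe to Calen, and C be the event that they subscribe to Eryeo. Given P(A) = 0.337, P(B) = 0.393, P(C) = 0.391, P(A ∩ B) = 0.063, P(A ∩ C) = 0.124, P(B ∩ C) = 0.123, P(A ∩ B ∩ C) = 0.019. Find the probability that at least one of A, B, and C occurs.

Inclusion–exclusion gives
P(A ∪ B ∪ C) = 0.337 + 0.393 + 0.391 − 0.063 − 0.124 − 0.123 + 0.019 = 0.830

0.830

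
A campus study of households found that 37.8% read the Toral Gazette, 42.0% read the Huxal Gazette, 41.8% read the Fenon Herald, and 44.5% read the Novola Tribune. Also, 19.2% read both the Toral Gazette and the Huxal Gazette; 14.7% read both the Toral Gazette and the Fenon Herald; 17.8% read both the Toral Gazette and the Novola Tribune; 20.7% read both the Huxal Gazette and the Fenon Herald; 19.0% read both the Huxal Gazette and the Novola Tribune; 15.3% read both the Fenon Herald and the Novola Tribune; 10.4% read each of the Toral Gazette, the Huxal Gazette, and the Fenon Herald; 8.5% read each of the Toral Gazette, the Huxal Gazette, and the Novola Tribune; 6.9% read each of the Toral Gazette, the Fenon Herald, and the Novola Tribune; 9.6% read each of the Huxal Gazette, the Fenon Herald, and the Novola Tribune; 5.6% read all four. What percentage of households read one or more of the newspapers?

By inclusion-exclusion,
P(union) = 37.8 + 42.0 + 41.8 + 44.5 − 19.2 − 14.7 − 17.8 − 20.7 − 19.0 − 15.3 + 10.4 + 8.5 + 6.9 + 9.6 − 5.6 = 89.2%

89.2%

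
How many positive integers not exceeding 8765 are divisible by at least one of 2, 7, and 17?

5229

4382 + 1252 + 515 − 626 − 257 − 73 + 36 = 5229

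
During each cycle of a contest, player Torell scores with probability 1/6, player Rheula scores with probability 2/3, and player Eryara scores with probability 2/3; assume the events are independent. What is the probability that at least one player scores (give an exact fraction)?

P(none) = (1 − 1/6) × (1 − 2/3) × (1 − 2/3) = 5/6 × 1/3 × 1/3 = 5/54
P(at least one) = 1 − 5/54 = 49/54

49/54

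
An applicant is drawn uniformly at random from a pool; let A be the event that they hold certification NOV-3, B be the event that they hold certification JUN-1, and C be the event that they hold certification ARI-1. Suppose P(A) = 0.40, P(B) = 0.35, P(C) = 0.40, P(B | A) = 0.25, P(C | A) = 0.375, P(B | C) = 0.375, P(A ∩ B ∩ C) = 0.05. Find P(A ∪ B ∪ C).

0.80

P(A ∩ B) = P(A)·P(B|A) = 0.40 × 0.25 = 0.10
P(A ∩ C) = P(A)·P(C|A) = 0.40 × 0.375 = 0.15
P(B ∩ C) = P(C)·P(B|C) = 0.40 × 0.375 = 0.15
By inclusion–exclusion:
P(A ∪ B ∪ C) = 0.40 + 0.35 + 0.40 − 0.10 − 0.15 − 0.15 + 0.05 = 0.80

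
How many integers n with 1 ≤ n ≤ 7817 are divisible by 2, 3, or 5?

5732

Using inclusion–exclusion:
floor(7817/2) + floor(7817/3) + floor(7817/5) − floor(7817/6) − floor(7817/10) − floor(7817/15) + floor(7817/30) = 3908 + 2605 + 1563 − 1302 − 781 − 521 + 260 = 5732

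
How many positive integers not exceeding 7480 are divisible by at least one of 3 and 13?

2877

By inclusion-exclusion,
⌊7480/3⌋ + ⌊7480/13⌋ − ⌊7480/39⌋ = 2493 + 575 − 191 = 2877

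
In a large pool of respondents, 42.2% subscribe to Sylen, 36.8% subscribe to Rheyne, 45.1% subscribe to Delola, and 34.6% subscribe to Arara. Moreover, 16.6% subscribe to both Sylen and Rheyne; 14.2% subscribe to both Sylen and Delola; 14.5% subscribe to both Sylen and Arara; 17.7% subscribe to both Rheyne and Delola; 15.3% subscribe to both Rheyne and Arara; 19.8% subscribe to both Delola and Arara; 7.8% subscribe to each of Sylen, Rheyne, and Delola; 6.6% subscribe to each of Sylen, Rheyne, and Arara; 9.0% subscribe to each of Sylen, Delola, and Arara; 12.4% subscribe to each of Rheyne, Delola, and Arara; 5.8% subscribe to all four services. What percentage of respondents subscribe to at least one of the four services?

Using inclusion–exclusion:
P(at least one) = 42.2 + 36.8 + 45.1 + 34.6 − 16.6 − 14.2 − 14.5 − 17.7 − 15.3 − 19.8 + 7.8 + 6.6 + 9.0 + 12.4 − 5.8 = 90.6%

90.6%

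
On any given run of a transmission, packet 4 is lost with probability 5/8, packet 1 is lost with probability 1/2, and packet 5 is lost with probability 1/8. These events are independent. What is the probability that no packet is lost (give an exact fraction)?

21/128

P(none) = (1 − 5/8) × (1 − 1/2) × (1 − 1/8) = 3/8 × 1/2 × 7/8 = 21/128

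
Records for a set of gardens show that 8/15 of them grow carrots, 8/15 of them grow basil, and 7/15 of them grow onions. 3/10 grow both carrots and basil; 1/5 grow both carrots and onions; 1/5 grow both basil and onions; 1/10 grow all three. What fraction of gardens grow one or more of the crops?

By inclusion-exclusion,
P(≥1) = 8/15 + 8/15 + 7/15 − 3/10 − 1/5 − 1/5 + 1/10 = 14/15

14/15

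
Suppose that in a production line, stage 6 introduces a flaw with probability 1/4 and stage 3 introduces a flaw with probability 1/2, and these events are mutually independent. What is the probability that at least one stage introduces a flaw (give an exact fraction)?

5/8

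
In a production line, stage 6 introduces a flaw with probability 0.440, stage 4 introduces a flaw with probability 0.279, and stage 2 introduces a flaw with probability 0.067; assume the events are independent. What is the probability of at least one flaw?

0.62329192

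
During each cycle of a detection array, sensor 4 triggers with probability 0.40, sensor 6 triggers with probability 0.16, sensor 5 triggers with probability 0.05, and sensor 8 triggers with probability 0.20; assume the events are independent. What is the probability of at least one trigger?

P(none) = (1 − 0.40) × (1 − 0.16) × (1 − 0.05) × (1 − 0.20) = 0.60 × 0.84 × 0.95 × 0.80 = 0.38304
P(at least one) = 1 − 0.38304 = 0.61696

0.61696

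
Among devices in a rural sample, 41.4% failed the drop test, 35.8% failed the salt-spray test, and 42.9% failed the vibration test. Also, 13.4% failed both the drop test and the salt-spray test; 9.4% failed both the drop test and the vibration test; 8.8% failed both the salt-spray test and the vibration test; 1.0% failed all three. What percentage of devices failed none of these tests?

10.5%

By inclusion–exclusion:
P(≥1) = 41.4 + 35.8 + 42.9 − 13.4 − 9.4 − 8.8 + 1.0 = 89.5%
P(none) = 100% − 89.5% = 10.5%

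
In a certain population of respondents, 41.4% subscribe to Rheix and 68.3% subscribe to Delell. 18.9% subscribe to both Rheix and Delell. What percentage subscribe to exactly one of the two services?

Using the inclusion–exclusion count for exactly one event:
P(exactly one) = 41.4 + 68.3 − 2·18.9 = 71.9%

71.9%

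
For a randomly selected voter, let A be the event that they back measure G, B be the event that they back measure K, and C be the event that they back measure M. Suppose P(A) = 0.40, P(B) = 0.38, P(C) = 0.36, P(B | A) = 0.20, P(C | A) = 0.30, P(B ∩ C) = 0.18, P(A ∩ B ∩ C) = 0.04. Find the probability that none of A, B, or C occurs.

0.20

P(A ∩ B) = P(A)·P(B|A) = 0.40 × 0.20 = 0.08
P(A ∩ C) = P(A)·P(C|A) = 0.40 × 0.30 = 0.12
Inclusion–exclusion gives
P(A ∪ B ∪ C) = 0.40 + 0.38 + 0.36 − 0.08 − 0.12 − 0.18 + 0.04 = 0.80
P(none) = 1 − 0.80 = 0.20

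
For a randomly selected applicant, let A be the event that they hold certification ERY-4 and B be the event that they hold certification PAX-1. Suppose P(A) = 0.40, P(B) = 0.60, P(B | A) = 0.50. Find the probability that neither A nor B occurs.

P(A ∩ B) = P(A)·P(B|A) = 0.40 × 0.50 = 0.20
Inclusion–exclusion gives
P(A ∪ B) = 0.40 + 0.60 − 0.20 = 0.80
P(none) = 1 − 0.80 = 0.20

0.20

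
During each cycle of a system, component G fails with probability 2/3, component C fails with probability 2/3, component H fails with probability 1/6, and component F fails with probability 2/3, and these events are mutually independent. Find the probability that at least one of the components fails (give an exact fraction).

P(none) = (1 − 2/3) × (1 − 2/3) × (1 − 1/6) × (1 − 2/3) = 1/3 × 1/3 × 5/6 × 1/3 = 5/162
P(at least one) = 1 − 5/162 = 157/162

157/162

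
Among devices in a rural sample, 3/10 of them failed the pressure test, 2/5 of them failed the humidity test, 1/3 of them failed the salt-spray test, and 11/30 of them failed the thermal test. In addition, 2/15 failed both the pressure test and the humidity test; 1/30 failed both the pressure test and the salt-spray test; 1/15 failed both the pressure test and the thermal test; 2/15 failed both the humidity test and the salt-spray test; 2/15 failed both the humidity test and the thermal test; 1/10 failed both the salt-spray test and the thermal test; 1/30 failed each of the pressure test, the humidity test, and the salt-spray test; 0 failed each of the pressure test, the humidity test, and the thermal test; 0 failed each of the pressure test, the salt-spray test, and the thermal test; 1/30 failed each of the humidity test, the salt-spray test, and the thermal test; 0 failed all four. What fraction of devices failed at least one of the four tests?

13/15

By inclusion-exclusion,
P(union) = 3/10 + 2/5 + 1/3 + 11/30 − 2/15 − 1/30 − 1/15 − 2/15 − 2/15 − 1/10 + 1/30 + 0 + 0 + 1/30 − 0 = 13/15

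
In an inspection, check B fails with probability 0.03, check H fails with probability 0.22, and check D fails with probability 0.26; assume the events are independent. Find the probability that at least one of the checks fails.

P(none) = (1 − 0.03) × (1 − 0.22) × (1 − 0.26) = 0.97 × 0.78 × 0.74 = 0.559884
P(at least one) = 1 − 0.559884 = 0.440116

0.440116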